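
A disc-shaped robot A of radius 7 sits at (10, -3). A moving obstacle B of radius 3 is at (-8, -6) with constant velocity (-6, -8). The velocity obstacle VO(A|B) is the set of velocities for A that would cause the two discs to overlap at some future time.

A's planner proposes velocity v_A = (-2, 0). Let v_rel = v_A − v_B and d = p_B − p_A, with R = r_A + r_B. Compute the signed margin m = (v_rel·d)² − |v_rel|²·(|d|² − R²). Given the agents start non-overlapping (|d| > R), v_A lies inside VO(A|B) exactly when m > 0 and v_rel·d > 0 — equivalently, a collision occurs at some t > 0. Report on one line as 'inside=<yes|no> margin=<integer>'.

d = (-18, -3),  |d|² = 333;  R = 7+3 = 10,  c = 333−10² = 233
v_rel = (4, 8),  |v_rel|² = 80;  v_rel·d = (4)·(-18) + (8)·(-3) = -96
80·t² + 192·t + 233 = 0  ⇒  m = (-96)² − 80·233 = -9424
m = -9424 < 0,  v_rel·d = -96 < 0  ⇒  outside

inside=no margin=-9424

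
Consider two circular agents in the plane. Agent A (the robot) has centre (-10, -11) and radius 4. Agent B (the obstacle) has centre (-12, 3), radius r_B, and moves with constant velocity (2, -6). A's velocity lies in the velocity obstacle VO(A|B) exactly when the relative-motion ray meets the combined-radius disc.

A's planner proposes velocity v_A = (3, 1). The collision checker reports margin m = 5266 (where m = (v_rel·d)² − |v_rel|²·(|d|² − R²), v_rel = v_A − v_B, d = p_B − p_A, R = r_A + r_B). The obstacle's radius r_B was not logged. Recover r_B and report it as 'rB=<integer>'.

m = 5266
d = (-2, 14);  v_rel = (1, 7),  |v_rel|² = 50
v_rel×d = (1)·(14) − (7)·(-2) = 28
since m = R²·50 − 28²:  R² = (784 + 5266) / 50 = 121
R = √121 = 11  ⇒  r_B = 11 − 4 = 7

rB=7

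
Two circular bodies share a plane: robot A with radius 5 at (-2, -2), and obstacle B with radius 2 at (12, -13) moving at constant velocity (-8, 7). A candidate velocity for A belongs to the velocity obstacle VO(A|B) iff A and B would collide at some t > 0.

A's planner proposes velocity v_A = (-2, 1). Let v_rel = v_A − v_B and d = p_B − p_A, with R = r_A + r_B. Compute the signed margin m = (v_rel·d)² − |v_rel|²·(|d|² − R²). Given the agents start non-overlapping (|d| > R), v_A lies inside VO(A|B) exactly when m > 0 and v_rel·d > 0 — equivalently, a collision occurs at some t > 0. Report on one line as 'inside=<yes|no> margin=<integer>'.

d = (14, -11),  |d|² = 317;  R = 5+2 = 7,  c = 317−7² = 268
v_rel = (6, -6),  |v_rel|² = 72;  v_rel·d = (6)·(14) + (-6)·(-11) = 150
72·t² − 300·t + 268 = 0  ⇒  m = 150² − 72·268 = 3204
m = 3204 > 0,  v_rel·d = 150 > 0  ⇒  inside

inside=yes margin=3204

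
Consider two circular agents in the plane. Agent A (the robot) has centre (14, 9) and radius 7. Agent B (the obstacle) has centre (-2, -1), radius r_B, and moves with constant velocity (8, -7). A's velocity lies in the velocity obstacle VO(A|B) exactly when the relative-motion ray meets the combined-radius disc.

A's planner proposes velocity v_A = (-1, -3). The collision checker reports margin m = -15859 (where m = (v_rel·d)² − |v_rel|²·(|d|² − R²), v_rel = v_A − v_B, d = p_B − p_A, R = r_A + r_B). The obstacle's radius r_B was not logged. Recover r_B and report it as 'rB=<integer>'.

m = -15859
d = (-16, -10);  v_rel = (-9, 4),  |v_rel|² = 97
v_rel×d = (-9)·(-10) − (4)·(-16) = 154
since m = R²·97 − 154²:  R² = (23716 + -15859) / 97 = 81
R = √81 = 9  ⇒  r_B = 9 − 7 = 2

rB=2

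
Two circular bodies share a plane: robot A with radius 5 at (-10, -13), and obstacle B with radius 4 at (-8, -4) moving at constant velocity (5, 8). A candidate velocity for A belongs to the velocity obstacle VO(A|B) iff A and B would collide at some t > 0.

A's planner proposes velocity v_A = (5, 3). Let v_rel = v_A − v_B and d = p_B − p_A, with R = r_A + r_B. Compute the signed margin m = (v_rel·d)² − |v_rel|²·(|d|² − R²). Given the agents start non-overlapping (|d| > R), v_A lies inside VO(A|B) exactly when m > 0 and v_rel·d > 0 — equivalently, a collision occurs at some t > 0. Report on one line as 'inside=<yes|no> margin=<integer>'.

d = (2, 9),  |d|² = 85;  R = 5+4 = 9,  c = 85−9² = 4
v_rel = (0, -5),  |v_rel|² = 25;  v_rel·d = (0)·(2) + (-5)·(9) = -45
25·t² + 90·t + 4 = 0  ⇒  m = (-45)² − 25·4 = 1925
m = 1925 > 0,  v_rel·d = -45 < 0  ⇒  outside

inside=no margin=1925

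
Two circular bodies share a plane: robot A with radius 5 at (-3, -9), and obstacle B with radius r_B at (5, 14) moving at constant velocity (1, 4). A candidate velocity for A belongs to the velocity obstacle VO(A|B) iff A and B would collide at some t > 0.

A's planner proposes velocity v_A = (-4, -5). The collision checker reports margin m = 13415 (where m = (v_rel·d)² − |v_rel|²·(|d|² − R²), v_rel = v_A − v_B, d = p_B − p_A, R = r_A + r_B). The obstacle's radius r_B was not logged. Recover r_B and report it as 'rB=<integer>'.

m = 13415
d = (8, 23);  v_rel = (-5, -9),  |v_rel|² = 106
v_rel×d = (-5)·(23) − (-9)·(8) = -43
since m = R²·106 − (-43)²:  R² = (1849 + 13415) / 106 = 144
R = √144 = 12  ⇒  r_B = 12 − 5 = 7

rB=7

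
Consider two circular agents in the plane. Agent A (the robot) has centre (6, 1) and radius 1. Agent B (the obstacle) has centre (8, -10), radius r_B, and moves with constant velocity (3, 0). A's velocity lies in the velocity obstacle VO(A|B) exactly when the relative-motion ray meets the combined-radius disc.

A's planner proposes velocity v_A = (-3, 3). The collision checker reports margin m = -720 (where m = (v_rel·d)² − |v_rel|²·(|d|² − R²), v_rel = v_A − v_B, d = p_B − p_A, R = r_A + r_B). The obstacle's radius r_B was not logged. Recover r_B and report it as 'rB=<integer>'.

m = -720
d = (2, -11);  v_rel = (-6, 3),  |v_rel|² = 45
v_rel×d = (-6)·(-11) − (3)·(2) = 60
since m = R²·45 − 60²:  R² = (3600 + -720) / 45 = 64
R = √64 = 8  ⇒  r_B = 8 − 1 = 7

rB=7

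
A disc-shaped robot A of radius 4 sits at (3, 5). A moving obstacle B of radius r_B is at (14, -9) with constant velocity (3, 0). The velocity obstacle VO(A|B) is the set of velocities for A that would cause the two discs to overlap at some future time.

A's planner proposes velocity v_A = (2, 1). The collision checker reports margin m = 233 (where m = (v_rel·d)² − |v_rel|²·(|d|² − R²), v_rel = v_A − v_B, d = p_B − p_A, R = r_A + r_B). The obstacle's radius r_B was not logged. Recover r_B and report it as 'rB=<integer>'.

m = 233
d = (11, -14);  v_rel = (-1, 1),  |v_rel|² = 2
v_rel×d = (-1)·(-14) − (1)·(11) = 3
since m = R²·2 − 3²:  R² = (9 + 233) / 2 = 121
R = √121 = 11  ⇒  r_B = 11 − 4 = 7

rB=7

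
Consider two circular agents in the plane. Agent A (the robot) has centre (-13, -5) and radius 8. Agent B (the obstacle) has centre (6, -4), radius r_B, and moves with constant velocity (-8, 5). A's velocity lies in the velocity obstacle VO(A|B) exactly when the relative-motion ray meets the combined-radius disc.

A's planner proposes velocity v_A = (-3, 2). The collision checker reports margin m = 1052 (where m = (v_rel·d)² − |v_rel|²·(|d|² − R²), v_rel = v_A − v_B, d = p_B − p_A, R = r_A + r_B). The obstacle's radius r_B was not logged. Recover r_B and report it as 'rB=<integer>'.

m = 1052
d = (19, 1);  v_rel = (5, -3),  |v_rel|² = 34
v_rel×d = (5)·(1) − (-3)·(19) = 62
since m = R²·34 − 62²:  R² = (3844 + 1052) / 34 = 144
R = √144 = 12  ⇒  r_B = 12 − 8 = 4

rB=4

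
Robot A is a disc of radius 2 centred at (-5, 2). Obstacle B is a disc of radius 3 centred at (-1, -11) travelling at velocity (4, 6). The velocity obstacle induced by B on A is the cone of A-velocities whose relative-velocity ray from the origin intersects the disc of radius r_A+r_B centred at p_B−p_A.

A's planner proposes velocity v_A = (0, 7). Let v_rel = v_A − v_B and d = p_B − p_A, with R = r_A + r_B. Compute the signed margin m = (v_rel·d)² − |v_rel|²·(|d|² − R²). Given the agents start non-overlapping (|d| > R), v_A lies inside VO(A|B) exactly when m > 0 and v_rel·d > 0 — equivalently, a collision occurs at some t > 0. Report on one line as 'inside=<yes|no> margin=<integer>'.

d = (4, -13),  |d|² = 185;  R = 2+3 = 5,  c = 185−5² = 160
v_rel = (-4, 1),  |v_rel|² = 17;  v_rel·d = (-4)·(4) + (1)·(-13) = -29
17·t² + 58·t + 160 = 0  ⇒  m = (-29)² − 17·160 = -1879
m = -1879 < 0,  v_rel·d = -29 < 0  ⇒  outside

inside=no margin=-1879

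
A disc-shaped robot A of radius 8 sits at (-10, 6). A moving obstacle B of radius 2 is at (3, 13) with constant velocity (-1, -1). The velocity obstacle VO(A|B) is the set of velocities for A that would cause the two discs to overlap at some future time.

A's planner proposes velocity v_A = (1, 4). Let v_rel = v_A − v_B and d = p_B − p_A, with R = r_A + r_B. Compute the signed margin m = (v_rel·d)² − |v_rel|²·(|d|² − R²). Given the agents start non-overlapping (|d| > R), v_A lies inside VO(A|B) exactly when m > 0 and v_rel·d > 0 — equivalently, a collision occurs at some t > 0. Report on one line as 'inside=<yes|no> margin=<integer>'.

d = (13, 7),  |d|² = 218;  R = 8+2 = 10,  c = 218−10² = 118
v_rel = (2, 5),  |v_rel|² = 29;  v_rel·d = (2)·(13) + (5)·(7) = 61
29·t² − 122·t + 118 = 0  ⇒  m = 61² − 29·118 = 299
m = 299 > 0,  v_rel·d = 61 > 0  ⇒  inside

inside=yes margin=299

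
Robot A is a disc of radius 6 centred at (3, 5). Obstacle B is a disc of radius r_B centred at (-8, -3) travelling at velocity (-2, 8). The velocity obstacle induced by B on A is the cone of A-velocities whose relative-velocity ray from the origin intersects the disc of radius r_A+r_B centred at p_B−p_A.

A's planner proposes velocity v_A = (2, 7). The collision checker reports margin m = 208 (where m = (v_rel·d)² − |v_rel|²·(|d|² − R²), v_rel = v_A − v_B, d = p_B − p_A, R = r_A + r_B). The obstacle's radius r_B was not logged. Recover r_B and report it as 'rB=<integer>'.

m = 208
d = (-11, -8);  v_rel = (4, -1),  |v_rel|² = 17
v_rel×d = (4)·(-8) − (-1)·(-11) = -43
since m = R²·17 − (-43)²:  R² = (1849 + 208) / 17 = 121
R = √121 = 11  ⇒  r_B = 11 − 6 = 5

rB=5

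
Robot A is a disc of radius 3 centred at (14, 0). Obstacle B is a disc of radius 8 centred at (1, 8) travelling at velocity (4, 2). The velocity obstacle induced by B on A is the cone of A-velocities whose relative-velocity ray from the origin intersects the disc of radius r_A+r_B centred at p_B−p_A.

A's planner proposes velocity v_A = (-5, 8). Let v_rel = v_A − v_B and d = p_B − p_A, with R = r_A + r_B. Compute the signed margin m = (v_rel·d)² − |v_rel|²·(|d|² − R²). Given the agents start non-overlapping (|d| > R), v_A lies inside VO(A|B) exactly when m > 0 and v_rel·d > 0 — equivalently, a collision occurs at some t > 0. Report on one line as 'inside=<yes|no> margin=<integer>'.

d = (-13, 8),  |d|² = 233;  R = 3+8 = 11,  c = 233−11² = 112
v_rel = (-9, 6),  |v_rel|² = 117;  v_rel·d = (-9)·(-13) + (6)·(8) = 165
117·t² − 330·t + 112 = 0  ⇒  m = 165² − 117·112 = 14121
m = 14121 > 0,  v_rel·d = 165 > 0  ⇒  inside

inside=yes margin=14121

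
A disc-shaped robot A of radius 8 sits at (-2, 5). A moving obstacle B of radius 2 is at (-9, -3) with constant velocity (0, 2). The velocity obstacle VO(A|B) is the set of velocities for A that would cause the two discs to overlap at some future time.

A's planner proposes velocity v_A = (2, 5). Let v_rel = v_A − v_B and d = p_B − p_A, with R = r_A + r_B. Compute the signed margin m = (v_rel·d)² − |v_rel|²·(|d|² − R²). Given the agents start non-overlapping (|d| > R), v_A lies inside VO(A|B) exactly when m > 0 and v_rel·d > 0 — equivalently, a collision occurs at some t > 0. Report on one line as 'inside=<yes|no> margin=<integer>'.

d = (-7, -8),  |d|² = 113;  R = 8+2 = 10,  c = 113−10² = 13
v_rel = (2, 3),  |v_rel|² = 13;  v_rel·d = (2)·(-7) + (3)·(-8) = -38
13·t² + 76·t + 13 = 0  ⇒  m = (-38)² − 13·13 = 1275
m = 1275 > 0,  v_rel·d = -38 < 0  ⇒  outside

inside=no margin=1275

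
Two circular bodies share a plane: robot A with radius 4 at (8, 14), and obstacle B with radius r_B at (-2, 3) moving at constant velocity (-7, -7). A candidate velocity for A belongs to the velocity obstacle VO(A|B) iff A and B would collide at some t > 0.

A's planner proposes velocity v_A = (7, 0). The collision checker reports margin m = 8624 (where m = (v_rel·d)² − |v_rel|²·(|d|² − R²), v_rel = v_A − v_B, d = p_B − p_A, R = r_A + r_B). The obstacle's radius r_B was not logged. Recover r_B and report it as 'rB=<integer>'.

m = 8624
d = (-10, -11);  v_rel = (14, 7),  |v_rel|² = 245
v_rel×d = (14)·(-11) − (7)·(-10) = -84
since m = R²·245 − (-84)²:  R² = (7056 + 8624) / 245 = 64
R = √64 = 8  ⇒  r_B = 8 − 4 = 4

rB=4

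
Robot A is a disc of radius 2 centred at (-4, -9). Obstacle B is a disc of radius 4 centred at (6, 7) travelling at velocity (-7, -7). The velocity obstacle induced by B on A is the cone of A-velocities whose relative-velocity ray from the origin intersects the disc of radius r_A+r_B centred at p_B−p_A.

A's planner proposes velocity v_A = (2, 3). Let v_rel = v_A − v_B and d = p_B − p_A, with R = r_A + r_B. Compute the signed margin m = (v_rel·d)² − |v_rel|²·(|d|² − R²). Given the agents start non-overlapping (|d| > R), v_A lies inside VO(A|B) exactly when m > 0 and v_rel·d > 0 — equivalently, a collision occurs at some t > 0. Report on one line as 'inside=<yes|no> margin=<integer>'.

d = (10, 16),  |d|² = 356;  R = 2+4 = 6,  c = 356−6² = 320
v_rel = (9, 10),  |v_rel|² = 181;  v_rel·d = (9)·(10) + (10)·(16) = 250
181·t² − 500·t + 320 = 0  ⇒  m = 250² − 181·320 = 4580
m = 4580 > 0,  v_rel·d = 250 > 0  ⇒  inside

inside=yes margin=4580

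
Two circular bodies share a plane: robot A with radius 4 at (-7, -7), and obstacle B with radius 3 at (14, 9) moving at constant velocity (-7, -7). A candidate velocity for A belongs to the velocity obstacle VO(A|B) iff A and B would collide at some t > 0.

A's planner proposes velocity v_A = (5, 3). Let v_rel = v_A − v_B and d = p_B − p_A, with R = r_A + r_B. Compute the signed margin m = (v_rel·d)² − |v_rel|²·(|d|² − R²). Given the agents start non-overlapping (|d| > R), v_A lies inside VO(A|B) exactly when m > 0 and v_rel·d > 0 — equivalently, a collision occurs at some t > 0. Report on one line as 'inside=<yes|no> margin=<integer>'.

d = (21, 16),  |d|² = 697;  R = 4+3 = 7,  c = 697−7² = 648
v_rel = (12, 10),  |v_rel|² = 244;  v_rel·d = (12)·(21) + (10)·(16) = 412
244·t² − 824·t + 648 = 0  ⇒  m = 412² − 244·648 = 11632
m = 11632 > 0,  v_rel·d = 412 > 0  ⇒  inside

inside=yes margin=11632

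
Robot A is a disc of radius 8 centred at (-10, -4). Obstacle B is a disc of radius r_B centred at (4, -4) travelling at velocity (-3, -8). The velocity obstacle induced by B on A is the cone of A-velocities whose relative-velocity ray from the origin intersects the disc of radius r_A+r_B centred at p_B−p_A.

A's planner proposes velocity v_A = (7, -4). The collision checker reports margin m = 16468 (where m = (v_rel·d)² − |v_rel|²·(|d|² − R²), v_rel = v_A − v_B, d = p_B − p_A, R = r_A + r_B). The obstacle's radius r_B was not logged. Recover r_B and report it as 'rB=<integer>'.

m = 16468
d = (14, 0);  v_rel = (10, 4),  |v_rel|² = 116
v_rel×d = (10)·(0) − (4)·(14) = -56
since m = R²·116 − (-56)²:  R² = (3136 + 16468) / 116 = 169
R = √169 = 13  ⇒  r_B = 13 − 8 = 5

rB=5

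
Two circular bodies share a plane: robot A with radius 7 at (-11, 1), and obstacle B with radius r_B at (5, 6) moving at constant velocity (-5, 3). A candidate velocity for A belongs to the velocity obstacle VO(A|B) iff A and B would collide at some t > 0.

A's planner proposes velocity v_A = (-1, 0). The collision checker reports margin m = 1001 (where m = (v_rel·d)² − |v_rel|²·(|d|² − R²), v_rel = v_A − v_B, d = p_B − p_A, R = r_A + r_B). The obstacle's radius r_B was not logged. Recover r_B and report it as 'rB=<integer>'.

m = 1001
d = (16, 5);  v_rel = (4, -3),  |v_rel|² = 25
v_rel×d = (4)·(5) − (-3)·(16) = 68
since m = R²·25 − 68²:  R² = (4624 + 1001) / 25 = 225
R = √225 = 15  ⇒  r_B = 15 − 7 = 8

rB=8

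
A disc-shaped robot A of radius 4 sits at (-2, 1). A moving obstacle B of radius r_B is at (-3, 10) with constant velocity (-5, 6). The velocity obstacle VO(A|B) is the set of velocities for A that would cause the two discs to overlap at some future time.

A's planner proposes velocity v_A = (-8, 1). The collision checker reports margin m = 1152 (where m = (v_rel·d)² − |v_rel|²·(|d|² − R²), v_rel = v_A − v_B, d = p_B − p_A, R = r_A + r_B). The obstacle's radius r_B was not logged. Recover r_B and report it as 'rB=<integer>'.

m = 1152
d = (-1, 9);  v_rel = (-3, -5),  |v_rel|² = 34
v_rel×d = (-3)·(9) − (-5)·(-1) = -32
since m = R²·34 − (-32)²:  R² = (1024 + 1152) / 34 = 64
R = √64 = 8  ⇒  r_B = 8 − 4 = 4

rB=4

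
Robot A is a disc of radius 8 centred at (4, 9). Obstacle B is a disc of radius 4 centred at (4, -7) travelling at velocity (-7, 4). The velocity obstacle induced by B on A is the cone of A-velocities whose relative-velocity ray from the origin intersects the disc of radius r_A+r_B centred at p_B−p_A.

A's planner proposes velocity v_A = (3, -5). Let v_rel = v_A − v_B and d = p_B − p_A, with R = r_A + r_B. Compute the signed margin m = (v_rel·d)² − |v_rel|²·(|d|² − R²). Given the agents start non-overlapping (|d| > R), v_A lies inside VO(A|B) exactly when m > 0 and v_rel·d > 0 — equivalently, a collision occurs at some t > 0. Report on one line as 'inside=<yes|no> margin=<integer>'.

d = (0, -16),  |d|² = 256;  R = 8+4 = 12,  c = 256−12² = 112
v_rel = (10, -9),  |v_rel|² = 181;  v_rel·d = (10)·(0) + (-9)·(-16) = 144
181·t² − 288·t + 112 = 0  ⇒  m = 144² − 181·112 = 464
m = 464 > 0,  v_rel·d = 144 > 0  ⇒  inside

inside=yes margin=464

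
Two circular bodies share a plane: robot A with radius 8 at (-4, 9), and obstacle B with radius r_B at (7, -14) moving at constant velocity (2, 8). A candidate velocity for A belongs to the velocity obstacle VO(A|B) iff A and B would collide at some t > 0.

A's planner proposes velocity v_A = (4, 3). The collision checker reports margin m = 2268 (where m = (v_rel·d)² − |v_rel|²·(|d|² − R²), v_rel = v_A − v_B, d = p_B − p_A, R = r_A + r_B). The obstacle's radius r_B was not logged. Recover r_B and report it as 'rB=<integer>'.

m = 2268
d = (11, -23);  v_rel = (2, -5),  |v_rel|² = 29
v_rel×d = (2)·(-23) − (-5)·(11) = 9
since m = R²·29 − 9²:  R² = (81 + 2268) / 29 = 81
R = √81 = 9  ⇒  r_B = 9 − 8 = 1

rB=1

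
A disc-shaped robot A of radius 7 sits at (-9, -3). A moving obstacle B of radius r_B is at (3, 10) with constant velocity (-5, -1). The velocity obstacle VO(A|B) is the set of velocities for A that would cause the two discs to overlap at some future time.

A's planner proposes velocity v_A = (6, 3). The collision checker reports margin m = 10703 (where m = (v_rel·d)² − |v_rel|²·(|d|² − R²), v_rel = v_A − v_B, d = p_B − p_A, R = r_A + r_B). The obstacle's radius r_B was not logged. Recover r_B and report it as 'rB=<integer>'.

m = 10703
d = (12, 13);  v_rel = (11, 4),  |v_rel|² = 137
v_rel×d = (11)·(13) − (4)·(12) = 95
since m = R²·137 − 95²:  R² = (9025 + 10703) / 137 = 144
R = √144 = 12  ⇒  r_B = 12 − 7 = 5

rB=5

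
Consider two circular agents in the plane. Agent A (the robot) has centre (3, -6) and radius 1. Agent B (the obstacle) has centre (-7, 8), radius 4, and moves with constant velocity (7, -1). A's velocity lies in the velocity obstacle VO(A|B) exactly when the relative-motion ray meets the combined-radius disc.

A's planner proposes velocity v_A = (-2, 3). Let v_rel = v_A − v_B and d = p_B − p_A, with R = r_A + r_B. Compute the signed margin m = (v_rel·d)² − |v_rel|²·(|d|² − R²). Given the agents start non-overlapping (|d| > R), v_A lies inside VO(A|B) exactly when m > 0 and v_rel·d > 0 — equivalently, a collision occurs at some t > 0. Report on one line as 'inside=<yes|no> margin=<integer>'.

d = (-10, 14),  |d|² = 296;  R = 1+4 = 5,  c = 296−5² = 271
v_rel = (-9, 4),  |v_rel|² = 97;  v_rel·d = (-9)·(-10) + (4)·(14) = 146
97·t² − 292·t + 271 = 0  ⇒  m = 146² − 97·271 = -4971
m = -4971 < 0,  v_rel·d = 146 > 0  ⇒  outside

inside=no margin=-4971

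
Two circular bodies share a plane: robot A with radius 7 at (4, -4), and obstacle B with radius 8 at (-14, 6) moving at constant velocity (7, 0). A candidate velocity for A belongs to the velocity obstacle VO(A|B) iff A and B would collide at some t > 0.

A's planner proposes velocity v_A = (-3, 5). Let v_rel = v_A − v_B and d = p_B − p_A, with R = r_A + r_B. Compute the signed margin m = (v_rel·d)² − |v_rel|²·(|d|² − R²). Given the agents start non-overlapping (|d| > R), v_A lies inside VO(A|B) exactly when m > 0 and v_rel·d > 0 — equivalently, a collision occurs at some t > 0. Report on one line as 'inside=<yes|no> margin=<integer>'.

d = (-18, 10),  |d|² = 424;  R = 7+8 = 15,  c = 424−15² = 199
v_rel = (-10, 5),  |v_rel|² = 125;  v_rel·d = (-10)·(-18) + (5)·(10) = 230
125·t² − 460·t + 199 = 0  ⇒  m = 230² − 125·199 = 28025
m = 28025 > 0,  v_rel·d = 230 > 0  ⇒  inside

inside=yes margin=28025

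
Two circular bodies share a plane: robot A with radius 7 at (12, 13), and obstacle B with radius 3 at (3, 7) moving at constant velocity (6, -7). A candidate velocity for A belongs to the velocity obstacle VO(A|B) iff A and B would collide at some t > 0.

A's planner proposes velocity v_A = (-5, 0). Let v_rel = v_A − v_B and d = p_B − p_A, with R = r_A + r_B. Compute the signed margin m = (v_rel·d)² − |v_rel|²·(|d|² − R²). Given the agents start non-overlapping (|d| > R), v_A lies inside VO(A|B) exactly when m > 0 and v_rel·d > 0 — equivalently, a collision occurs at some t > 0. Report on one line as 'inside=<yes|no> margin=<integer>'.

d = (-9, -6),  |d|² = 117;  R = 7+3 = 10,  c = 117−10² = 17
v_rel = (-11, 7),  |v_rel|² = 170;  v_rel·d = (-11)·(-9) + (7)·(-6) = 57
170·t² − 114·t + 17 = 0  ⇒  m = 57² − 170·17 = 359
m = 359 > 0,  v_rel·d = 57 > 0  ⇒  inside

inside=yes margin=359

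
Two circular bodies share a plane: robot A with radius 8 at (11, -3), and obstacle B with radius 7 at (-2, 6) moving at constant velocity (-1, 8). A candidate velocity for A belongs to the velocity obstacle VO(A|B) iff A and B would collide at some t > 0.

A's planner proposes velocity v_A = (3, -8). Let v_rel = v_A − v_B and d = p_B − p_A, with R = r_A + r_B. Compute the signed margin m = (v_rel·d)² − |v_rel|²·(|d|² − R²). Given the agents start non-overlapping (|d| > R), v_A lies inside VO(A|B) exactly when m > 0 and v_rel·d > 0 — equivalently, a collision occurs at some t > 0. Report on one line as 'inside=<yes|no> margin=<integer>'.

d = (-13, 9),  |d|² = 250;  R = 8+7 = 15,  c = 250−15² = 25
v_rel = (4, -16),  |v_rel|² = 272;  v_rel·d = (4)·(-13) + (-16)·(9) = -196
272·t² + 392·t + 25 = 0  ⇒  m = (-196)² − 272·25 = 31616
m = 31616 > 0,  v_rel·d = -196 < 0  ⇒  outside

inside=no margin=31616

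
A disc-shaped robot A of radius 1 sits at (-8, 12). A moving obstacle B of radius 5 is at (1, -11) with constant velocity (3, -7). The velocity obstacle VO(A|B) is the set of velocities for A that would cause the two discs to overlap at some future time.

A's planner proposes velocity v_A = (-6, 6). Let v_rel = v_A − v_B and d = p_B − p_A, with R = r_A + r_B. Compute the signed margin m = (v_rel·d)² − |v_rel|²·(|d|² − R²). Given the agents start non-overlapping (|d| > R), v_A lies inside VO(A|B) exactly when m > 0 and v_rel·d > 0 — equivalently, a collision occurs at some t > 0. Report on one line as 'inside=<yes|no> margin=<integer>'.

d = (9, -23),  |d|² = 610;  R = 1+5 = 6,  c = 610−6² = 574
v_rel = (-9, 13),  |v_rel|² = 250;  v_rel·d = (-9)·(9) + (13)·(-23) = -380
250·t² + 760·t + 574 = 0  ⇒  m = (-380)² − 250·574 = 900
m = 900 > 0,  v_rel·d = -380 < 0  ⇒  outside

inside=no margin=900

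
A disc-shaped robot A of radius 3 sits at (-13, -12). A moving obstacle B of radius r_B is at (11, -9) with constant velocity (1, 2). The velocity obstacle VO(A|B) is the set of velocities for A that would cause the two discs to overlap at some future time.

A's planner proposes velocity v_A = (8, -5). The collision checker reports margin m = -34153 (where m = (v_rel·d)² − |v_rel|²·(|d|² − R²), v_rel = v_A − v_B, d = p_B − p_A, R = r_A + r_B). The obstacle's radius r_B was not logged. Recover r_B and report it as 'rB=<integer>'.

m = -34153
d = (24, 3);  v_rel = (7, -7),  |v_rel|² = 98
v_rel×d = (7)·(3) − (-7)·(24) = 189
since m = R²·98 − 189²:  R² = (35721 + -34153) / 98 = 16
R = √16 = 4  ⇒  r_B = 4 − 3 = 1

rB=1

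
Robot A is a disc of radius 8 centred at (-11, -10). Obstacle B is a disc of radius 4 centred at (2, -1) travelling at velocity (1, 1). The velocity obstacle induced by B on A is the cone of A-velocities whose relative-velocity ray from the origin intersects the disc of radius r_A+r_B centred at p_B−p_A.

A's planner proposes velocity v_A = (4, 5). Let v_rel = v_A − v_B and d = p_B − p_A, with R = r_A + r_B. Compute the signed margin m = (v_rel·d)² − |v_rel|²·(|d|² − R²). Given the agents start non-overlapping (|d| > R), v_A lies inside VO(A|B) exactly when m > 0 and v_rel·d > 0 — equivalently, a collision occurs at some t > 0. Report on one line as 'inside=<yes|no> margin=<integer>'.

d = (13, 9),  |d|² = 250;  R = 8+4 = 12,  c = 250−12² = 106
v_rel = (3, 4),  |v_rel|² = 25;  v_rel·d = (3)·(13) + (4)·(9) = 75
25·t² − 150·t + 106 = 0  ⇒  m = 75² − 25·106 = 2975
m = 2975 > 0,  v_rel·d = 75 > 0  ⇒  inside

inside=yes margin=2975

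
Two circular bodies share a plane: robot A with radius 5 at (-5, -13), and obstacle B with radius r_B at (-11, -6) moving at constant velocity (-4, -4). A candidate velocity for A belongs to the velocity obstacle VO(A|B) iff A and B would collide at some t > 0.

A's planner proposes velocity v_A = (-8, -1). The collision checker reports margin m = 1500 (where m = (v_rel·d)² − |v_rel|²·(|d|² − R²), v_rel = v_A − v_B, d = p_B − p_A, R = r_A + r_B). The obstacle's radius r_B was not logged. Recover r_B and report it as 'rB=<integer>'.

m = 1500
d = (-6, 7);  v_rel = (-4, 3),  |v_rel|² = 25
v_rel×d = (-4)·(7) − (3)·(-6) = -10
since m = R²·25 − (-10)²:  R² = (100 + 1500) / 25 = 64
R = √64 = 8  ⇒  r_B = 8 − 5 = 3

rB=3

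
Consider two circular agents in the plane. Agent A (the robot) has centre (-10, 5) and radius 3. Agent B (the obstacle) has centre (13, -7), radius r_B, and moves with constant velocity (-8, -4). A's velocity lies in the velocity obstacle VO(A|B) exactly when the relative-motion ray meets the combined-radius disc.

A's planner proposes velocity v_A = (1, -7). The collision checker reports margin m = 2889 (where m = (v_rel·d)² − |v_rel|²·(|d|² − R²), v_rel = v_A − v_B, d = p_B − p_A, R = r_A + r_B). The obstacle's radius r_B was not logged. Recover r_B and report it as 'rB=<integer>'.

m = 2889
d = (23, -12);  v_rel = (9, -3),  |v_rel|² = 90
v_rel×d = (9)·(-12) − (-3)·(23) = -39
since m = R²·90 − (-39)²:  R² = (1521 + 2889) / 90 = 49
R = √49 = 7  ⇒  r_B = 7 − 3 = 4

rB=4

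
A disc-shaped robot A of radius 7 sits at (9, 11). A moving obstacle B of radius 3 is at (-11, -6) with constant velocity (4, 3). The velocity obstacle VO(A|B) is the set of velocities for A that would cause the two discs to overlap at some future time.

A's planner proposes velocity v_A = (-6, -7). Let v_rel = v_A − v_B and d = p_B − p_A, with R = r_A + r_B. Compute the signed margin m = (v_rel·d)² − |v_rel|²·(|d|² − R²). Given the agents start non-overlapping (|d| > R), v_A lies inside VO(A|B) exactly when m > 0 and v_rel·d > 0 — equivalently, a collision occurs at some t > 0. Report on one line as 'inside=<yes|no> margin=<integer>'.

d = (-20, -17),  |d|² = 689;  R = 7+3 = 10,  c = 689−10² = 589
v_rel = (-10, -10),  |v_rel|² = 200;  v_rel·d = (-10)·(-20) + (-10)·(-17) = 370
200·t² − 740·t + 589 = 0  ⇒  m = 370² − 200·589 = 19100
m = 19100 > 0,  v_rel·d = 370 > 0  ⇒  inside

inside=yes margin=19100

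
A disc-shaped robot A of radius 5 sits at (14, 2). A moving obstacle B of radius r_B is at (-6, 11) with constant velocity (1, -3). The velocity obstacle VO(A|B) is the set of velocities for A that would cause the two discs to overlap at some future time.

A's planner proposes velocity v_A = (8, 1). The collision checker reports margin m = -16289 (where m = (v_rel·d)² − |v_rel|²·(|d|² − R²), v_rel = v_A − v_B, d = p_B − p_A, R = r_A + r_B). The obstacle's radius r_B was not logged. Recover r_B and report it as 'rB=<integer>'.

m = -16289
d = (-20, 9);  v_rel = (7, 4),  |v_rel|² = 65
v_rel×d = (7)·(9) − (4)·(-20) = 143
since m = R²·65 − 143²:  R² = (20449 + -16289) / 65 = 64
R = √64 = 8  ⇒  r_B = 8 − 5 = 3

rB=3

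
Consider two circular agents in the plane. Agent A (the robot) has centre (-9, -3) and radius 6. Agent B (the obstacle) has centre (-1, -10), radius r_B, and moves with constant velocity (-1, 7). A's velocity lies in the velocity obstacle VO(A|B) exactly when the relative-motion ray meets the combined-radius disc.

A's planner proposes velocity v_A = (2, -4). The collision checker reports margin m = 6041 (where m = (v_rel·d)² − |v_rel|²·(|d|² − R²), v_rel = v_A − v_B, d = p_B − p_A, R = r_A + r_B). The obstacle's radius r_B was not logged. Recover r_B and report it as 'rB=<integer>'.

m = 6041
d = (8, -7);  v_rel = (3, -11),  |v_rel|² = 130
v_rel×d = (3)·(-7) − (-11)·(8) = 67
since m = R²·130 − 67²:  R² = (4489 + 6041) / 130 = 81
R = √81 = 9  ⇒  r_B = 9 − 6 = 3

rB=3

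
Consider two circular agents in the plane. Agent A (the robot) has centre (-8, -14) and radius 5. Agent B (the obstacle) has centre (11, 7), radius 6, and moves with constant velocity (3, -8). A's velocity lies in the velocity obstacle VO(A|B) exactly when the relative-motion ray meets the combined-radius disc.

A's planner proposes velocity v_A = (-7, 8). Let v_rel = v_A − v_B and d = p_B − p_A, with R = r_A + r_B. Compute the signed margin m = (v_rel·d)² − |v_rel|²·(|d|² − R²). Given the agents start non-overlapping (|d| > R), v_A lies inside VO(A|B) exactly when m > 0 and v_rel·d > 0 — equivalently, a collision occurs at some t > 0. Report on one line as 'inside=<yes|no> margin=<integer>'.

d = (19, 21),  |d|² = 802;  R = 5+6 = 11,  c = 802−11² = 681
v_rel = (-10, 16),  |v_rel|² = 356;  v_rel·d = (-10)·(19) + (16)·(21) = 146
356·t² − 292·t + 681 = 0  ⇒  m = 146² − 356·681 = -221120
m = -221120 < 0,  v_rel·d = 146 > 0  ⇒  outside

inside=no margin=-221120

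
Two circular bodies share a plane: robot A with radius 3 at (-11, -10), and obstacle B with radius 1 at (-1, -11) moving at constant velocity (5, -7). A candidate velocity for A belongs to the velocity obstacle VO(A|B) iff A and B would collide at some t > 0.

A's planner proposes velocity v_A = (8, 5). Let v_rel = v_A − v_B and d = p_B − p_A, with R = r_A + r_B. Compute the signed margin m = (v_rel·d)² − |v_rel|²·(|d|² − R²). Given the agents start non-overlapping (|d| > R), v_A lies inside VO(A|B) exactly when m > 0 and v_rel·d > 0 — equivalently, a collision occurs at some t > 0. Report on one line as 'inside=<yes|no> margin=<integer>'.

d = (10, -1),  |d|² = 101;  R = 3+1 = 4,  c = 101−4² = 85
v_rel = (3, 12),  |v_rel|² = 153;  v_rel·d = (3)·(10) + (12)·(-1) = 18
153·t² − 36·t + 85 = 0  ⇒  m = 18² − 153·85 = -12681
m = -12681 < 0,  v_rel·d = 18 > 0  ⇒  outside

inside=no margin=-12681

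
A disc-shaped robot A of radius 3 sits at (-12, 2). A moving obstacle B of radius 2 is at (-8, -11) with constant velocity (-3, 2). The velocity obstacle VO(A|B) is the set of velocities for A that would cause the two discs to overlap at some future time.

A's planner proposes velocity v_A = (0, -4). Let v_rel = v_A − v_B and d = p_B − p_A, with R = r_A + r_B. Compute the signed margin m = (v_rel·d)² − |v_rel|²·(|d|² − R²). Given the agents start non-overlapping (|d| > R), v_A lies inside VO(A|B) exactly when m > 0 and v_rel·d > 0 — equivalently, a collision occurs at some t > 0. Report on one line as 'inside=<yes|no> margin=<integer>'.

d = (4, -13),  |d|² = 185;  R = 3+2 = 5,  c = 185−5² = 160
v_rel = (3, -6),  |v_rel|² = 45;  v_rel·d = (3)·(4) + (-6)·(-13) = 90
45·t² − 180·t + 160 = 0  ⇒  m = 90² − 45·160 = 900
m = 900 > 0,  v_rel·d = 90 > 0  ⇒  inside

inside=yes margin=900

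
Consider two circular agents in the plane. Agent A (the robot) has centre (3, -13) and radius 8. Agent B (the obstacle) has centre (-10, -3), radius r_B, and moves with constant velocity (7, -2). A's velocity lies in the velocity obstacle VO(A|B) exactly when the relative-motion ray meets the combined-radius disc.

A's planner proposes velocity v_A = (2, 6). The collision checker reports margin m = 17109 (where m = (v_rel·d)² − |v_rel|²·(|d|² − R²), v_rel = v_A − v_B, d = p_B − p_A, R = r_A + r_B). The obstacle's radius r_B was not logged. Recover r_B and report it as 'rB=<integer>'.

m = 17109
d = (-13, 10);  v_rel = (-5, 8),  |v_rel|² = 89
v_rel×d = (-5)·(10) − (8)·(-13) = 54
since m = R²·89 − 54²:  R² = (2916 + 17109) / 89 = 225
R = √225 = 15  ⇒  r_B = 15 − 8 = 7

rB=7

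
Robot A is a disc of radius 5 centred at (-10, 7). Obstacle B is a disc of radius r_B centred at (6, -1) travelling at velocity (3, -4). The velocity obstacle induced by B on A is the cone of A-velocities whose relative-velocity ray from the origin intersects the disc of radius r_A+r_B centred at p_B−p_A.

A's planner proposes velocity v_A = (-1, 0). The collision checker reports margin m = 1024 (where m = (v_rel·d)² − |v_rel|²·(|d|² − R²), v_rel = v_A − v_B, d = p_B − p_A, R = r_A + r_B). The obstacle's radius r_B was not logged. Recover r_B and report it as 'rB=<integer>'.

m = 1024
d = (16, -8);  v_rel = (-4, 4),  |v_rel|² = 32
v_rel×d = (-4)·(-8) − (4)·(16) = -32
since m = R²·32 − (-32)²:  R² = (1024 + 1024) / 32 = 64
R = √64 = 8  ⇒  r_B = 8 − 5 = 3

rB=3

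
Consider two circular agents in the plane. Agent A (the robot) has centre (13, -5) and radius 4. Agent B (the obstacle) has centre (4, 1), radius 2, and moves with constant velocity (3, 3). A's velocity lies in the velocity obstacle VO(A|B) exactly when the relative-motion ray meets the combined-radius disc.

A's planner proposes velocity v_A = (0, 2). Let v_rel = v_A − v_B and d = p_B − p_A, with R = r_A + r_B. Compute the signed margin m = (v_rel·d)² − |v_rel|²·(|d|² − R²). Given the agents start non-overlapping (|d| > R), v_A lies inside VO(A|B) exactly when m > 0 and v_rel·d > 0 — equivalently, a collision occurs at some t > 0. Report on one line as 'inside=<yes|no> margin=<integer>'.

d = (-9, 6),  |d|² = 117;  R = 4+2 = 6,  c = 117−6² = 81
v_rel = (-3, -1),  |v_rel|² = 10;  v_rel·d = (-3)·(-9) + (-1)·(6) = 21
10·t² − 42·t + 81 = 0  ⇒  m = 21² − 10·81 = -369
m = -369 < 0,  v_rel·d = 21 > 0  ⇒  outside

inside=no margin=-369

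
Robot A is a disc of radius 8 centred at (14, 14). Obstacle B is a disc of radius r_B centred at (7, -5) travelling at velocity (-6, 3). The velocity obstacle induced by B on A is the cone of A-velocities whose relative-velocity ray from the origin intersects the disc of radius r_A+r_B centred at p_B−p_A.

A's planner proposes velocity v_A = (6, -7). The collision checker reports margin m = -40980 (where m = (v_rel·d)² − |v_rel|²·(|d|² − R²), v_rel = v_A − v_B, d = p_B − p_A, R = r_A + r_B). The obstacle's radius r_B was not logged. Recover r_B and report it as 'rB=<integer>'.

m = -40980
d = (-7, -19);  v_rel = (12, -10),  |v_rel|² = 244
v_rel×d = (12)·(-19) − (-10)·(-7) = -298
since m = R²·244 − (-298)²:  R² = (88804 + -40980) / 244 = 196
R = √196 = 14  ⇒  r_B = 14 − 8 = 6

rB=6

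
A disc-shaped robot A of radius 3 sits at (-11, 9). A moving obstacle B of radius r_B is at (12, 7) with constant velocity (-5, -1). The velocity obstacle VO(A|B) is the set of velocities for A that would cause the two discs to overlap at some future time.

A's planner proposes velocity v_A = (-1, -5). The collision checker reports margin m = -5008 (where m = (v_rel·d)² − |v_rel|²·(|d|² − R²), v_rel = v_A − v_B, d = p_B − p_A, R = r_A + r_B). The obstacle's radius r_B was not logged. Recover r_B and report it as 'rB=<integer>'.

m = -5008
d = (23, -2);  v_rel = (4, -4),  |v_rel|² = 32
v_rel×d = (4)·(-2) − (-4)·(23) = 84
since m = R²·32 − 84²:  R² = (7056 + -5008) / 32 = 64
R = √64 = 8  ⇒  r_B = 8 − 3 = 5

rB=5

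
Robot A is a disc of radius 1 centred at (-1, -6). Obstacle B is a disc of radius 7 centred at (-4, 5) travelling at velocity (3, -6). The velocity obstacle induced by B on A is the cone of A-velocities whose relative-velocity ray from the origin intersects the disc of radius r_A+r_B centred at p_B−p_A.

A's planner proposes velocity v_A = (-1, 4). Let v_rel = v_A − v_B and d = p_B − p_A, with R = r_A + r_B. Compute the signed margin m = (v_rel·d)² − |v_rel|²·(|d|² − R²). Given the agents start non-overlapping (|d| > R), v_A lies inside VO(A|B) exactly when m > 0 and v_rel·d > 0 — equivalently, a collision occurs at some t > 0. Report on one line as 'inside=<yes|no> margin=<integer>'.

d = (-3, 11),  |d|² = 130;  R = 1+7 = 8,  c = 130−8² = 66
v_rel = (-4, 10),  |v_rel|² = 116;  v_rel·d = (-4)·(-3) + (10)·(11) = 122
116·t² − 244·t + 66 = 0  ⇒  m = 122² − 116·66 = 7228
m = 7228 > 0,  v_rel·d = 122 > 0  ⇒  inside

inside=yes margin=7228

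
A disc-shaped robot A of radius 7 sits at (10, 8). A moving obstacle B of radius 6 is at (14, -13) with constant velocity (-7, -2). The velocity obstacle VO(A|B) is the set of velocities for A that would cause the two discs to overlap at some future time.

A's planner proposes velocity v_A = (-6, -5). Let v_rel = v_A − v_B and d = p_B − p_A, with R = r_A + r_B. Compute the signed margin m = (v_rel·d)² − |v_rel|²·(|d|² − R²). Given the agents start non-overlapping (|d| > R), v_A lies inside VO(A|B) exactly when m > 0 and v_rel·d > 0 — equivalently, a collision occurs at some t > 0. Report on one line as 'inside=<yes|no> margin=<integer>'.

d = (4, -21),  |d|² = 457;  R = 7+6 = 13,  c = 457−13² = 288
v_rel = (1, -3),  |v_rel|² = 10;  v_rel·d = (1)·(4) + (-3)·(-21) = 67
10·t² − 134·t + 288 = 0  ⇒  m = 67² − 10·288 = 1609
m = 1609 > 0,  v_rel·d = 67 > 0  ⇒  inside

inside=yes margin=1609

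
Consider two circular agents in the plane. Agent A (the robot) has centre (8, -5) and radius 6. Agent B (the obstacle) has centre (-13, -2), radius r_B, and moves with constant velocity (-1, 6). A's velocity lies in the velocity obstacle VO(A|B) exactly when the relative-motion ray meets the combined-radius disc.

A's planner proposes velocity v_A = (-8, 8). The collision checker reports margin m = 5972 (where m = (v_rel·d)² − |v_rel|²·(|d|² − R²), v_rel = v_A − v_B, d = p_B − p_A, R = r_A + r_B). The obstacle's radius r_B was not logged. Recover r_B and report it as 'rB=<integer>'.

m = 5972
d = (-21, 3);  v_rel = (-7, 2),  |v_rel|² = 53
v_rel×d = (-7)·(3) − (2)·(-21) = 21
since m = R²·53 − 21²:  R² = (441 + 5972) / 53 = 121
R = √121 = 11  ⇒  r_B = 11 − 6 = 5

rB=5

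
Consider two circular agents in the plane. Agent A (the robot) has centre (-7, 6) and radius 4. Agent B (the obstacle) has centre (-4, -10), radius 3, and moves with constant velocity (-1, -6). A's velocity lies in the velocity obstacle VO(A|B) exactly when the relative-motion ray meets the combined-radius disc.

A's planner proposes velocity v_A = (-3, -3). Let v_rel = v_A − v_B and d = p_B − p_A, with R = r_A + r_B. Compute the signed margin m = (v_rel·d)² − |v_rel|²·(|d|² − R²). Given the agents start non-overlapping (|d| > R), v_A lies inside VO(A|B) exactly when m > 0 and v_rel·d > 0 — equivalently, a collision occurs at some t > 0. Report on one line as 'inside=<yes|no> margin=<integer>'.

d = (3, -16),  |d|² = 265;  R = 4+3 = 7,  c = 265−7² = 216
v_rel = (-2, 3),  |v_rel|² = 13;  v_rel·d = (-2)·(3) + (3)·(-16) = -54
13·t² + 108·t + 216 = 0  ⇒  m = (-54)² − 13·216 = 108
m = 108 > 0,  v_rel·d = -54 < 0  ⇒  outside

inside=no margin=108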